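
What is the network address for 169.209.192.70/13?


IP:   10101001.11010001.11000000.01000110
Mask: 11111111.11111000.00000000.00000000
AND operation:
Net:  10101001.11010000.00000000.00000000
Network: 169.208.0.0/13


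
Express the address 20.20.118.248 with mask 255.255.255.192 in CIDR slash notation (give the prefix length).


Binary: 11111111.11111111.11111111.11000000
Count leading 1s
Prefix: /26


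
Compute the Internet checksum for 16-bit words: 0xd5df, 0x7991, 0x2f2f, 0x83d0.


Sum all words (with carry folding):
+ 0xd5df = 0xd5df
+ 0x7991 = 0x4f71
+ 0x2f2f = 0x7ea0
+ 0x83d0 = 0x0271
One's complement: ~0x0271
Checksum = 0xfd8e


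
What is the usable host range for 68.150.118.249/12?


Network: 68.144.0.0
Broadcast: 68.159.255.255
First usable = network + 1
Last usable = broadcast - 1
Range: 68.144.0.1 to 68.159.255.254


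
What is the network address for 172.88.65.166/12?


IP:   10101100.01011000.01000001.10100110
Mask: 11111111.11110000.00000000.00000000
AND operation:
Net:  10101100.01010000.00000000.00000000
Network: 172.80.0.0/12


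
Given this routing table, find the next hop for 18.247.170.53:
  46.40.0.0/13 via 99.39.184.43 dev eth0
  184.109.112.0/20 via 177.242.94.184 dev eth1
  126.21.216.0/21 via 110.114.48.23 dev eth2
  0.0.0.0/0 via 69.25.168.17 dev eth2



Longest prefix match for 18.247.170.53:
  /13 46.40.0.0: no
  /20 184.109.112.0: no
  /21 126.21.216.0: no
  /0 0.0.0.0: MATCH
Selected: next-hop 69.25.168.17 via eth2 (matched /0)


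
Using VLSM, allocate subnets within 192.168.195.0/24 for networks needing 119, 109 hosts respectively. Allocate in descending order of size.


119 hosts -> /25 (126 usable): 192.168.195.0/25
109 hosts -> /25 (126 usable): 192.168.195.128/25
Allocation: 192.168.195.0/25 (119 hosts, 126 usable); 192.168.195.128/25 (109 hosts, 126 usable)


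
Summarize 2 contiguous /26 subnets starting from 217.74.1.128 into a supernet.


Original prefix: /26
Number of subnets: 2 = 2^1
New prefix = 26 - 1 = 25
Supernet: 217.74.1.128/25


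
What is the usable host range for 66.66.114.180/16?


Network: 66.66.0.0
Broadcast: 66.66.255.255
First usable = network + 1
Last usable = broadcast - 1
Range: 66.66.0.1 to 66.66.255.254


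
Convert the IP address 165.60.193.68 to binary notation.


165 = 10100101
60 = 00111100
193 = 11000001
68 = 01000100
Binary: 10100101.00111100.11000001.01000100


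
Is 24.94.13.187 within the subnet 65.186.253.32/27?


Subnet network: 65.186.253.32
Test IP AND mask: 24.94.13.160
No, 24.94.13.187 is not in 65.186.253.32/27


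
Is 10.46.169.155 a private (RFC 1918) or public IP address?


RFC 1918 private ranges:
  10.0.0.0/8 (10.0.0.0 - 10.255.255.255)
  172.16.0.0/12 (172.16.0.0 - 172.31.255.255)
  192.168.0.0/16 (192.168.0.0 - 192.168.255.255)
Private (in 10.0.0.0/8)


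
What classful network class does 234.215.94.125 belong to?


First octet: 234
Binary: 11101010
1110xxxx -> Class D (224-239)
Class D (multicast), default mask N/A


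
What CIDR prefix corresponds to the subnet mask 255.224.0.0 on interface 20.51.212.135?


Binary: 11111111.11100000.00000000.00000000
Count leading 1s
Prefix: /11


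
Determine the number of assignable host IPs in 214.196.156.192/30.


Host bits = 32 - 30 = 2
Total addresses = 2^2 = 4
Usable = total - 2 (network and broadcast)
Usable hosts: 2


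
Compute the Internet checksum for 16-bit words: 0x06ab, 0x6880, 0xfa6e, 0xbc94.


Sum all words (with carry folding):
+ 0x06ab = 0x06ab
+ 0x6880 = 0x6f2b
+ 0xfa6e = 0x699a
+ 0xbc94 = 0x262f
One's complement: ~0x262f
Checksum = 0xd9d0


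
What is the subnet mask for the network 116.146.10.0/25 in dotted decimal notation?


/25 means 25 network bits, 7 host bits
Binary: 11111111111111111111111110000000
Mask: 255.255.255.128


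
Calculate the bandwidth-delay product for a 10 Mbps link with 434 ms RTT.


BDP = bandwidth * RTT
= 10 Mbps * 434 ms
= 10 * 1e6 * 434 / 1000 bits
= 4340000 bits
= 542500 bytes
= 529.7852 KB
BDP = 4340000 bits (542500 bytes)


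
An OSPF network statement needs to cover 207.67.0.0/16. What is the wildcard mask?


Subnet mask: 255.255.0.0
Wildcard = 255.255.255.255 - subnet mask
255 - 255 = 0
255 - 255 = 0
255 - 0 = 255
255 - 0 = 255
Wildcard: 0.0.255.255


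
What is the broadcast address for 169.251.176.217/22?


Network: 169.251.176.0/22
Host bits = 10
Set all host bits to 1:
Broadcast: 169.251.179.255


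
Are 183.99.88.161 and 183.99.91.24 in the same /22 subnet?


Mask: 255.255.252.0
183.99.88.161 AND mask = 183.99.88.0
183.99.91.24 AND mask = 183.99.88.0
Yes, same subnet (183.99.88.0)


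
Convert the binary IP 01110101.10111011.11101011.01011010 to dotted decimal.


01110101 = 117
10111011 = 187
11101011 = 235
01011010 = 90
IP: 117.187.235.90


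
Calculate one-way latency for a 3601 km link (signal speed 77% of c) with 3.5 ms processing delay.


Speed = 0.77 * 3e5 km/s = 231000 km/s
Propagation delay = 3601 / 231000 = 0.0156 s = 15.5887 ms
Processing delay = 3.5 ms
Total one-way latency = 19.0887 ms


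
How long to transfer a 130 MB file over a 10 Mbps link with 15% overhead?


Effective throughput = 10 * (1 - 15/100) = 8.5 Mbps
File size in Mb = 130 * 8 = 1040 Mb
Time = 1040 / 8.5
Time = 122.3529 seconds


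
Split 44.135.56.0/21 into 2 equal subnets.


New prefix = 21 + 1 = 22
Each subnet has 1024 addresses
  44.135.56.0/22
  44.135.60.0/22
Subnets: 44.135.56.0/22, 44.135.60.0/22


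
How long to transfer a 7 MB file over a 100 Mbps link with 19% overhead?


Effective throughput = 100 * (1 - 19/100) = 81 Mbps
File size in Mb = 7 * 8 = 56 Mb
Time = 56 / 81
Time = 0.6914 seconds


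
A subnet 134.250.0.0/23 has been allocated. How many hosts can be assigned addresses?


Host bits = 32 - 23 = 9
Total addresses = 2^9 = 512
Usable = total - 2 (network and broadcast)
Usable hosts: 510


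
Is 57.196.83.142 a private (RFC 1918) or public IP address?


RFC 1918 private ranges:
  10.0.0.0/8 (10.0.0.0 - 10.255.255.255)
  172.16.0.0/12 (172.16.0.0 - 172.31.255.255)
  192.168.0.0/16 (192.168.0.0 - 192.168.255.255)
Public (not in any RFC 1918 range)


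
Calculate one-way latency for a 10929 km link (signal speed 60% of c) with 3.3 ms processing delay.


Speed = 0.6 * 3e5 km/s = 180000 km/s
Propagation delay = 10929 / 180000 = 0.0607 s = 60.7167 ms
Processing delay = 3.3 ms
Total one-way latency = 64.0167 ms


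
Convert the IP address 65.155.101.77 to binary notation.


65 = 01000001
155 = 10011011
101 = 01100101
77 = 01001101
Binary: 01000001.10011011.01100101.01001101


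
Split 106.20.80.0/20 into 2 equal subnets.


New prefix = 20 + 1 = 21
Each subnet has 2048 addresses
  106.20.80.0/21
  106.20.88.0/21
Subnets: 106.20.80.0/21, 106.20.88.0/21


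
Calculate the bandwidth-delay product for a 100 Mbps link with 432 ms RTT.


BDP = bandwidth * RTT
= 100 Mbps * 432 ms
= 100 * 1e6 * 432 / 1000 bits
= 43200000 bits
= 5400000 bytes
= 5273.4375 KB
BDP = 43200000 bits (5400000 bytes)


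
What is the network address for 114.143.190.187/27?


IP:   01110010.10001111.10111110.10111011
Mask: 11111111.11111111.11111111.11100000
AND operation:
Net:  01110010.10001111.10111110.10100000
Network: 114.143.190.160/27


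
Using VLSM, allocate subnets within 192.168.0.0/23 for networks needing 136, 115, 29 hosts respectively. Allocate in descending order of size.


136 hosts -> /24 (254 usable): 192.168.0.0/24
115 hosts -> /25 (126 usable): 192.168.1.0/25
29 hosts -> /27 (30 usable): 192.168.1.128/27
Allocation: 192.168.0.0/24 (136 hosts, 254 usable); 192.168.1.0/25 (115 hosts, 126 usable); 192.168.1.128/27 (29 hosts, 30 usable)


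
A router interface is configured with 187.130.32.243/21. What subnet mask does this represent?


/21 means 21 network bits, 11 host bits
Binary: 11111111111111111111100000000000
Mask: 255.255.248.0


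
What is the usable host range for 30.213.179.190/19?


Network: 30.213.160.0
Broadcast: 30.213.191.255
First usable = network + 1
Last usable = broadcast - 1
Range: 30.213.160.1 to 30.213.191.254


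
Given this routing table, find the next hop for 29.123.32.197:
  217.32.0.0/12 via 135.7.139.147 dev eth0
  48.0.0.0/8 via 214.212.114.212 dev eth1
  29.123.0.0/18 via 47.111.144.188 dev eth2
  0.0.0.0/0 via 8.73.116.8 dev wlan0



Longest prefix match for 29.123.32.197:
  /12 217.32.0.0: no
  /8 48.0.0.0: no
  /18 29.123.0.0: MATCH
  /0 0.0.0.0: MATCH
Selected: next-hop 47.111.144.188 via eth2 (matched /18)


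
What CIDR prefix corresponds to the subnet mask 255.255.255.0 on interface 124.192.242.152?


Binary: 11111111.11111111.11111111.00000000
Count leading 1s
Prefix: /24


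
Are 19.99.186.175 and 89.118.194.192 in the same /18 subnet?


Mask: 255.255.192.0
19.99.186.175 AND mask = 19.99.128.0
89.118.194.192 AND mask = 89.118.192.0
No, different subnets (19.99.128.0 vs 89.118.192.0)


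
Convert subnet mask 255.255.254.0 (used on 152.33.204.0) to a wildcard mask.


Subnet mask: 255.255.254.0
Wildcard = 255.255.255.255 - subnet mask
255 - 255 = 0
255 - 255 = 0
255 - 254 = 1
255 - 0 = 255
Wildcard: 0.0.1.255


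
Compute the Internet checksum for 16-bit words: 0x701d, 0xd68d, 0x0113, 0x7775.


Sum all words (with carry folding):
+ 0x701d = 0x701d
+ 0xd68d = 0x46ab
+ 0x0113 = 0x47be
+ 0x7775 = 0xbf33
One's complement: ~0xbf33
Checksum = 0x40cc


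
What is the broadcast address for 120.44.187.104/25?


Network: 120.44.187.0/25
Host bits = 7
Set all host bits to 1:
Broadcast: 120.44.187.127


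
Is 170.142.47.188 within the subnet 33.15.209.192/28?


Subnet network: 33.15.209.192
Test IP AND mask: 170.142.47.176
No, 170.142.47.188 is not in 33.15.209.192/28


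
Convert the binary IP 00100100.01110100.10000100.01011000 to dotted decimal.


00100100 = 36
01110100 = 116
10000100 = 132
01011000 = 88
IP: 36.116.132.88


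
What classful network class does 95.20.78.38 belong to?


First octet: 95
Binary: 01011111
0xxxxxxx -> Class A (1-126)
Class A, default mask 255.0.0.0 (/8)


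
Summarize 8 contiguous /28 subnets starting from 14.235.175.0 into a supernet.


Original prefix: /28
Number of subnets: 8 = 2^3
New prefix = 28 - 3 = 25
Supernet: 14.235.175.0/25


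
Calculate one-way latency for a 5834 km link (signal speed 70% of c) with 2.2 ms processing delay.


Speed = 0.7 * 3e5 km/s = 210000 km/s
Propagation delay = 5834 / 210000 = 0.0278 s = 27.781 ms
Processing delay = 2.2 ms
Total one-way latency = 29.981 ms


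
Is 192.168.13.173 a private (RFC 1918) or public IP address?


RFC 1918 private ranges:
  10.0.0.0/8 (10.0.0.0 - 10.255.255.255)
  172.16.0.0/12 (172.16.0.0 - 172.31.255.255)
  192.168.0.0/16 (192.168.0.0 - 192.168.255.255)
Private (in 192.168.0.0/16)


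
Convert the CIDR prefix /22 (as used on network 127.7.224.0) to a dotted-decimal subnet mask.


/22 means 22 network bits, 10 host bits
Binary: 11111111111111111111110000000000
Mask: 255.255.252.0


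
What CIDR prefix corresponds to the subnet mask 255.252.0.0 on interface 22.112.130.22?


Binary: 11111111.11111100.00000000.00000000
Count leading 1s
Prefix: /14


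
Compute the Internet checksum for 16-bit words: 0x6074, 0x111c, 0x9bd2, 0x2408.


Sum all words (with carry folding):
+ 0x6074 = 0x6074
+ 0x111c = 0x7190
+ 0x9bd2 = 0x0d63
+ 0x2408 = 0x316b
One's complement: ~0x316b
Checksum = 0xce94


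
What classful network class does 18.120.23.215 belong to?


First octet: 18
Binary: 00010010
0xxxxxxx -> Class A (1-126)
Class A, default mask 255.0.0.0 (/8)


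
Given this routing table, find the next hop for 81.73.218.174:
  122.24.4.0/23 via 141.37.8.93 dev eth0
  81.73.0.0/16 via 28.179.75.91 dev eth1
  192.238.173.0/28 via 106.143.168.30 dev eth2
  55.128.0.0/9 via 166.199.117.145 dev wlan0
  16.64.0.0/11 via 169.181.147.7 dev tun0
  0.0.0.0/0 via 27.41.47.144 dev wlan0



Longest prefix match for 81.73.218.174:
  /23 122.24.4.0: no
  /16 81.73.0.0: MATCH
  /28 192.238.173.0: no
  /9 55.128.0.0: no
  /11 16.64.0.0: no
  /0 0.0.0.0: MATCH
Selected: next-hop 28.179.75.91 via eth1 (matched /16)


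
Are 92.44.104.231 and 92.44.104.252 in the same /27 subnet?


Mask: 255.255.255.224
92.44.104.231 AND mask = 92.44.104.224
92.44.104.252 AND mask = 92.44.104.224
Yes, same subnet (92.44.104.224)


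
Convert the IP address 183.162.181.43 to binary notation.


183 = 10110111
162 = 10100010
181 = 10110101
43 = 00101011
Binary: 10110111.10100010.10110101.00101011


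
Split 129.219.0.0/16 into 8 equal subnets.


New prefix = 16 + 3 = 19
Each subnet has 8192 addresses
  129.219.0.0/19
  129.219.32.0/19
  129.219.64.0/19
  129.219.96.0/19
  129.219.128.0/19
  129.219.160.0/19
  129.219.192.0/19
  129.219.224.0/19
Subnets: 129.219.0.0/19, 129.219.32.0/19, 129.219.64.0/19, 129.219.96.0/19, 129.219.128.0/19, 129.219.160.0/19, 129.219.192.0/19, 129.219.224.0/19


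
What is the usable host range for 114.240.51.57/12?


Network: 114.240.0.0
Broadcast: 114.255.255.255
First usable = network + 1
Last usable = broadcast - 1
Range: 114.240.0.1 to 114.255.255.254


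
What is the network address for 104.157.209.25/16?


IP:   01101000.10011101.11010001.00011001
Mask: 11111111.11111111.00000000.00000000
AND operation:
Net:  01101000.10011101.00000000.00000000
Network: 104.157.0.0/16


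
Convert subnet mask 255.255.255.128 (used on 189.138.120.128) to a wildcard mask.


Subnet mask: 255.255.255.128
Wildcard = 255.255.255.255 - subnet mask
255 - 255 = 0
255 - 255 = 0
255 - 255 = 0
255 - 128 = 127
Wildcard: 0.0.0.127


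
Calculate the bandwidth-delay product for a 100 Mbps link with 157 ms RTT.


BDP = bandwidth * RTT
= 100 Mbps * 157 ms
= 100 * 1e6 * 157 / 1000 bits
= 15700000 bits
= 1962500 bytes
= 1916.5039 KB
BDP = 15700000 bits (1962500 bytes)


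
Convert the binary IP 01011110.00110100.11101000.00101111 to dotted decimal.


01011110 = 94
00110100 = 52
11101000 = 232
00101111 = 47
IP: 94.52.232.47


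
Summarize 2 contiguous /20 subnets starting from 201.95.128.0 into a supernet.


Original prefix: /20
Number of subnets: 2 = 2^1
New prefix = 20 - 1 = 19
Supernet: 201.95.128.0/19


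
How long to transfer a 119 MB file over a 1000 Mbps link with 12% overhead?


Effective throughput = 1000 * (1 - 12/100) = 880 Mbps
File size in Mb = 119 * 8 = 952 Mb
Time = 952 / 880
Time = 1.0818 seconds


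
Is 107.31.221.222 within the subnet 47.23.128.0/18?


Subnet network: 47.23.128.0
Test IP AND mask: 107.31.192.0
No, 107.31.221.222 is not in 47.23.128.0/18


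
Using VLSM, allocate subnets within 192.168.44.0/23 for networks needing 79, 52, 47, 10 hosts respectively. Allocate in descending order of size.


79 hosts -> /25 (126 usable): 192.168.44.0/25
52 hosts -> /26 (62 usable): 192.168.44.128/26
47 hosts -> /26 (62 usable): 192.168.44.192/26
10 hosts -> /28 (14 usable): 192.168.45.0/28
Allocation: 192.168.44.0/25 (79 hosts, 126 usable); 192.168.44.128/26 (52 hosts, 62 usable); 192.168.44.192/26 (47 hosts, 62 usable); 192.168.45.0/28 (10 hosts, 14 usable)


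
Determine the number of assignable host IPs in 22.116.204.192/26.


Host bits = 32 - 26 = 6
Total addresses = 2^6 = 64
Usable = total - 2 (network and broadcast)
Usable hosts: 62


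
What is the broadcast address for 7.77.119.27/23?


Network: 7.77.118.0/23
Host bits = 9
Set all host bits to 1:
Broadcast: 7.77.119.255


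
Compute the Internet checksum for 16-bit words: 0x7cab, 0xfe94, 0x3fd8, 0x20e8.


Sum all words (with carry folding):
+ 0x7cab = 0x7cab
+ 0xfe94 = 0x7b40
+ 0x3fd8 = 0xbb18
+ 0x20e8 = 0xdc00
One's complement: ~0xdc00
Checksum = 0x23ff


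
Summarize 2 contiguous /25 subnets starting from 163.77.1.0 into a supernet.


Original prefix: /25
Number of subnets: 2 = 2^1
New prefix = 25 - 1 = 24
Supernet: 163.77.1.0/24


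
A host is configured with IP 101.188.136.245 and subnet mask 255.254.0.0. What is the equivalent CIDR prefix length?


Binary: 11111111.11111110.00000000.00000000
Count leading 1s
Prefix: /15


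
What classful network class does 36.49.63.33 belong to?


First octet: 36
Binary: 00100100
0xxxxxxx -> Class A (1-126)
Class A, default mask 255.0.0.0 (/8)


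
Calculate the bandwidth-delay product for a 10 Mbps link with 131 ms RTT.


BDP = bandwidth * RTT
= 10 Mbps * 131 ms
= 10 * 1e6 * 131 / 1000 bits
= 1310000 bits
= 163750 bytes
= 159.9121 KB
BDP = 1310000 bits (163750 bytes)


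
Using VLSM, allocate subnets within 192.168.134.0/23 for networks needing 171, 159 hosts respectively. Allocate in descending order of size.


171 hosts -> /24 (254 usable): 192.168.134.0/24
159 hosts -> /24 (254 usable): 192.168.135.0/24
Allocation: 192.168.134.0/24 (171 hosts, 254 usable); 192.168.135.0/24 (159 hosts, 254 usable)


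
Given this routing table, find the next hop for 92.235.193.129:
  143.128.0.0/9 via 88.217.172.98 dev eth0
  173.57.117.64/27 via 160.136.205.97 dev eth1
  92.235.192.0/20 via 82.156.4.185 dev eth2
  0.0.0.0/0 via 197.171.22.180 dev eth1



Longest prefix match for 92.235.193.129:
  /9 143.128.0.0: no
  /27 173.57.117.64: no
  /20 92.235.192.0: MATCH
  /0 0.0.0.0: MATCH
Selected: next-hop 82.156.4.185 via eth2 (matched /20)


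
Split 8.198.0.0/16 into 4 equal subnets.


New prefix = 16 + 2 = 18
Each subnet has 16384 addresses
  8.198.0.0/18
  8.198.64.0/18
  8.198.128.0/18
  8.198.192.0/18
Subnets: 8.198.0.0/18, 8.198.64.0/18, 8.198.128.0/18, 8.198.192.0/18


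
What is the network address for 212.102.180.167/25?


IP:   11010100.01100110.10110100.10100111
Mask: 11111111.11111111.11111111.10000000
AND operation:
Net:  11010100.01100110.10110100.10000000
Network: 212.102.180.128/25


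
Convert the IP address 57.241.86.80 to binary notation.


57 = 00111001
241 = 11110001
86 = 01010110
80 = 01010000
Binary: 00111001.11110001.01010110.01010000


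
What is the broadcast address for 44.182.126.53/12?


Network: 44.176.0.0/12
Host bits = 20
Set all host bits to 1:
Broadcast: 44.191.255.255


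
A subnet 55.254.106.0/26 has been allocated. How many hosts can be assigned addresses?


Host bits = 32 - 26 = 6
Total addresses = 2^6 = 64
Usable = total - 2 (network and broadcast)
Usable hosts: 62


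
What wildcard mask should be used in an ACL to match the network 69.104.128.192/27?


Subnet mask: 255.255.255.224
Wildcard = 255.255.255.255 - subnet mask
255 - 255 = 0
255 - 255 = 0
255 - 255 = 0
255 - 224 = 31
Wildcard: 0.0.0.31


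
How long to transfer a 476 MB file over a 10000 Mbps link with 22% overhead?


Effective throughput = 10000 * (1 - 22/100) = 7800 Mbps
File size in Mb = 476 * 8 = 3808 Mb
Time = 3808 / 7800
Time = 0.4882 seconds


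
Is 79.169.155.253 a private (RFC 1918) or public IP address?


RFC 1918 private ranges:
  10.0.0.0/8 (10.0.0.0 - 10.255.255.255)
  172.16.0.0/12 (172.16.0.0 - 172.31.255.255)
  192.168.0.0/16 (192.168.0.0 - 192.168.255.255)
Public (not in any RFC 1918 range)


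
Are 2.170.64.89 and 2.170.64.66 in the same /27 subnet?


Mask: 255.255.255.224
2.170.64.89 AND mask = 2.170.64.64
2.170.64.66 AND mask = 2.170.64.64
Yes, same subnet (2.170.64.64)


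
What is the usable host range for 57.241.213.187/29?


Network: 57.241.213.184
Broadcast: 57.241.213.191
First usable = network + 1
Last usable = broadcast - 1
Range: 57.241.213.185 to 57.241.213.190


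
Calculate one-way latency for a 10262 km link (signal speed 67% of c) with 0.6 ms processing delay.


Speed = 0.67 * 3e5 km/s = 201000 km/s
Propagation delay = 10262 / 201000 = 0.0511 s = 51.0547 ms
Processing delay = 0.6 ms
Total one-way latency = 51.6547 ms


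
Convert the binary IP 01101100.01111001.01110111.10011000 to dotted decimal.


01101100 = 108
01111001 = 121
01110111 = 119
10011000 = 152
IP: 108.121.119.152


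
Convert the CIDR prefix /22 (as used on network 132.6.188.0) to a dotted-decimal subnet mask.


/22 means 22 network bits, 10 host bits
Binary: 11111111111111111111110000000000
Mask: 255.255.252.0


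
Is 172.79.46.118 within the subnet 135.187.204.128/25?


Subnet network: 135.187.204.128
Test IP AND mask: 172.79.46.0
No, 172.79.46.118 is not in 135.187.204.128/25


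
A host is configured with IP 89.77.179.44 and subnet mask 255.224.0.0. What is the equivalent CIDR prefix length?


Binary: 11111111.11100000.00000000.00000000
Count leading 1s
Prefix: /11


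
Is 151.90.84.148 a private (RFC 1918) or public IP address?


RFC 1918 private ranges:
  10.0.0.0/8 (10.0.0.0 - 10.255.255.255)
  172.16.0.0/12 (172.16.0.0 - 172.31.255.255)
  192.168.0.0/16 (192.168.0.0 - 192.168.255.255)
Public (not in any RFC 1918 range)


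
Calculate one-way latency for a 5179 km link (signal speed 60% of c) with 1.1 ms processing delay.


Speed = 0.6 * 3e5 km/s = 180000 km/s
Propagation delay = 5179 / 180000 = 0.0288 s = 28.7722 ms
Processing delay = 1.1 ms
Total one-way latency = 29.8722 ms


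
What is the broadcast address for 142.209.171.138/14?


Network: 142.208.0.0/14
Host bits = 18
Set all host bits to 1:
Broadcast: 142.211.255.255


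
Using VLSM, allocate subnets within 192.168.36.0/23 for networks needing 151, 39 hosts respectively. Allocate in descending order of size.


151 hosts -> /24 (254 usable): 192.168.36.0/24
39 hosts -> /26 (62 usable): 192.168.37.0/26
Allocation: 192.168.36.0/24 (151 hosts, 254 usable); 192.168.37.0/26 (39 hosts, 62 usable)


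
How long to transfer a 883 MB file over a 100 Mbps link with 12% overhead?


Effective throughput = 100 * (1 - 12/100) = 88 Mbps
File size in Mb = 883 * 8 = 7064 Mb
Time = 7064 / 88
Time = 80.2727 seconds


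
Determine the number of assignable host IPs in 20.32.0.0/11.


Host bits = 32 - 11 = 21
Total addresses = 2^21 = 2097152
Usable = total - 2 (network and broadcast)
Usable hosts: 2097150


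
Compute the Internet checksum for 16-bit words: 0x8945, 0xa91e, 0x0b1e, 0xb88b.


Sum all words (with carry folding):
+ 0x8945 = 0x8945
+ 0xa91e = 0x3264
+ 0x0b1e = 0x3d82
+ 0xb88b = 0xf60d
One's complement: ~0xf60d
Checksum = 0x09f2


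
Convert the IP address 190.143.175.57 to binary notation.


190 = 10111110
143 = 10001111
175 = 10101111
57 = 00111001
Binary: 10111110.10001111.10101111.00111001


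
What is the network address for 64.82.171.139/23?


IP:   01000000.01010010.10101011.10001011
Mask: 11111111.11111111.11111110.00000000
AND operation:
Net:  01000000.01010010.10101010.00000000
Network: 64.82.170.0/23


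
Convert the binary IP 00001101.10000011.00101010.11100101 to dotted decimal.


00001101 = 13
10000011 = 131
00101010 = 42
11100101 = 229
IP: 13.131.42.229


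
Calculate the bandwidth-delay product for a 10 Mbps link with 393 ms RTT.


BDP = bandwidth * RTT
= 10 Mbps * 393 ms
= 10 * 1e6 * 393 / 1000 bits
= 3930000 bits
= 491250 bytes
= 479.7363 KB
BDP = 3930000 bits (491250 bytes)


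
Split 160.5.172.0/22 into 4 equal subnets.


New prefix = 22 + 2 = 24
Each subnet has 256 addresses
  160.5.172.0/24
  160.5.173.0/24
  160.5.174.0/24
  160.5.175.0/24
Subnets: 160.5.172.0/24, 160.5.173.0/24, 160.5.174.0/24, 160.5.175.0/24


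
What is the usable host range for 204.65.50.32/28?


Network: 204.65.50.32
Broadcast: 204.65.50.47
First usable = network + 1
Last usable = broadcast - 1
Range: 204.65.50.33 to 204.65.50.46


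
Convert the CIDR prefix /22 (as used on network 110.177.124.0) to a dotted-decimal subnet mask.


/22 means 22 network bits, 10 host bits
Binary: 11111111111111111111110000000000
Mask: 255.255.252.0


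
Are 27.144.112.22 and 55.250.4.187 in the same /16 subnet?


Mask: 255.255.0.0
27.144.112.22 AND mask = 27.144.0.0
55.250.4.187 AND mask = 55.250.0.0
No, different subnets (27.144.0.0 vs 55.250.0.0)


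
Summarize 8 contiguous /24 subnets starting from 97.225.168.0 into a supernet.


Original prefix: /24
Number of subnets: 8 = 2^3
New prefix = 24 - 3 = 21
Supernet: 97.225.168.0/21


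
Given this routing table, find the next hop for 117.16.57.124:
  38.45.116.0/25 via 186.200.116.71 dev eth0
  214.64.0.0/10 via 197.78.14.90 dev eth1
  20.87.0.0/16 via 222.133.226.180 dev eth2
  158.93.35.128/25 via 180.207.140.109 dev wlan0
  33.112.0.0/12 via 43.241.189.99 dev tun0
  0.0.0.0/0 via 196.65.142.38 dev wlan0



Longest prefix match for 117.16.57.124:
  /25 38.45.116.0: no
  /10 214.64.0.0: no
  /16 20.87.0.0: no
  /25 158.93.35.128: no
  /12 33.112.0.0: no
  /0 0.0.0.0: MATCH
Selected: next-hop 196.65.142.38 via wlan0 (matched /0)


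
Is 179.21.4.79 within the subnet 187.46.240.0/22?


Subnet network: 187.46.240.0
Test IP AND mask: 179.21.4.0
No, 179.21.4.79 is not in 187.46.240.0/22


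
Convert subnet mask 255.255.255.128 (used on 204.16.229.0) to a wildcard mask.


Subnet mask: 255.255.255.128
Wildcard = 255.255.255.255 - subnet mask
255 - 255 = 0
255 - 255 = 0
255 - 255 = 0
255 - 128 = 127
Wildcard: 0.0.0.127


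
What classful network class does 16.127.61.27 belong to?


First octet: 16
Binary: 00010000
0xxxxxxx -> Class A (1-126)
Class A, default mask 255.0.0.0 (/8)


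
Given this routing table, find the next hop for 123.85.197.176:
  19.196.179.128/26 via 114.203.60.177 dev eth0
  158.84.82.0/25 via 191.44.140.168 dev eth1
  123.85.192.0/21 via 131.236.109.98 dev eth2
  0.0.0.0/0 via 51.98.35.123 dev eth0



Longest prefix match for 123.85.197.176:
  /26 19.196.179.128: no
  /25 158.84.82.0: no
  /21 123.85.192.0: MATCH
  /0 0.0.0.0: MATCH
Selected: next-hop 131.236.109.98 via eth2 (matched /21)


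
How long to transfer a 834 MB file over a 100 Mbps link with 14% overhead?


Effective throughput = 100 * (1 - 14/100) = 86 Mbps
File size in Mb = 834 * 8 = 6672 Mb
Time = 6672 / 86
Time = 77.5814 seconds


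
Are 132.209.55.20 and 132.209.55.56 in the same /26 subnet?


Mask: 255.255.255.192
132.209.55.20 AND mask = 132.209.55.0
132.209.55.56 AND mask = 132.209.55.0
Yes, same subnet (132.209.55.0)


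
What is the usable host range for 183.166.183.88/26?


Network: 183.166.183.64
Broadcast: 183.166.183.127
First usable = network + 1
Last usable = broadcast - 1
Range: 183.166.183.65 to 183.166.183.126


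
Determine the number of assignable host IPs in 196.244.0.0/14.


Host bits = 32 - 14 = 18
Total addresses = 2^18 = 262144
Usable = total - 2 (network and broadcast)
Usable hosts: 262142


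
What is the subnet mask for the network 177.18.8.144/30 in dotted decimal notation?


/30 means 30 network bits, 2 host bits
Binary: 11111111111111111111111111111100
Mask: 255.255.255.252


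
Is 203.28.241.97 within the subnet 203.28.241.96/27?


Subnet network: 203.28.241.96
Test IP AND mask: 203.28.241.96
Yes, 203.28.241.97 is in 203.28.241.96/27


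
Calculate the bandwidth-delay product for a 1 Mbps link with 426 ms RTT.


BDP = bandwidth * RTT
= 1 Mbps * 426 ms
= 1 * 1e6 * 426 / 1000 bits
= 426000 bits
= 53250 bytes
= 52.002 KB
BDP = 426000 bits (53250 bytes)


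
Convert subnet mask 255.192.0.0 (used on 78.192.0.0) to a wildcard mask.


Subnet mask: 255.192.0.0
Wildcard = 255.255.255.255 - subnet mask
255 - 255 = 0
255 - 192 = 63
255 - 0 = 255
255 - 0 = 255
Wildcard: 0.63.255.255


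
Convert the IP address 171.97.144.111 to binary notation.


171 = 10101011
97 = 01100001
144 = 10010000
111 = 01101111
Binary: 10101011.01100001.10010000.01101111


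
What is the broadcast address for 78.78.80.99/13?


Network: 78.72.0.0/13
Host bits = 19
Set all host bits to 1:
Broadcast: 78.79.255.255


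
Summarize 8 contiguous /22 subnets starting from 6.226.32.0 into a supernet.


Original prefix: /22
Number of subnets: 8 = 2^3
New prefix = 22 - 3 = 19
Supernet: 6.226.32.0/19


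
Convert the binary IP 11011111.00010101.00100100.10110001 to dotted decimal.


11011111 = 223
00010101 = 21
00100100 = 36
10110001 = 177
IP: 223.21.36.177


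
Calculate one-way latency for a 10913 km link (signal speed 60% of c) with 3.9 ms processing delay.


Speed = 0.6 * 3e5 km/s = 180000 km/s
Propagation delay = 10913 / 180000 = 0.0606 s = 60.6278 ms
Processing delay = 3.9 ms
Total one-way latency = 64.5278 ms


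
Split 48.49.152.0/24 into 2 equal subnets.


New prefix = 24 + 1 = 25
Each subnet has 128 addresses
  48.49.152.0/25
  48.49.152.128/25
Subnets: 48.49.152.0/25, 48.49.152.128/25


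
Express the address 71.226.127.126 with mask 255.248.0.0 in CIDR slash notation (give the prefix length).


Binary: 11111111.11111000.00000000.00000000
Count leading 1s
Prefix: /13


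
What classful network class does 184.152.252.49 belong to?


First octet: 184
Binary: 10111000
10xxxxxx -> Class B (128-191)
Class B, default mask 255.255.0.0 (/16)


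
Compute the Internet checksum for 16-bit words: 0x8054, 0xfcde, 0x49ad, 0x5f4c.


Sum all words (with carry folding):
+ 0x8054 = 0x8054
+ 0xfcde = 0x7d33
+ 0x49ad = 0xc6e0
+ 0x5f4c = 0x262d
One's complement: ~0x262d
Checksum = 0xd9d2


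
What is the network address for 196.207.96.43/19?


IP:   11000100.11001111.01100000.00101011
Mask: 11111111.11111111.11100000.00000000
AND operation:
Net:  11000100.11001111.01100000.00000000
Network: 196.207.96.0/19


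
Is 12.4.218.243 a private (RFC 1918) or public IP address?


RFC 1918 private ranges:
  10.0.0.0/8 (10.0.0.0 - 10.255.255.255)
  172.16.0.0/12 (172.16.0.0 - 172.31.255.255)
  192.168.0.0/16 (192.168.0.0 - 192.168.255.255)
Public (not in any RFC 1918 range)


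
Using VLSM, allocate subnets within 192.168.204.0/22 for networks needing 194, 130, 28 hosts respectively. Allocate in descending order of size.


194 hosts -> /24 (254 usable): 192.168.204.0/24
130 hosts -> /24 (254 usable): 192.168.205.0/24
28 hosts -> /27 (30 usable): 192.168.206.0/27
Allocation: 192.168.204.0/24 (194 hosts, 254 usable); 192.168.205.0/24 (130 hosts, 254 usable); 192.168.206.0/27 (28 hosts, 30 usable)


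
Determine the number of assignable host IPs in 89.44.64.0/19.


Host bits = 32 - 19 = 13
Total addresses = 2^13 = 8192
Usable = total - 2 (network and broadcast)
Usable hosts: 8190


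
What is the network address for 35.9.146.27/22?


IP:   00100011.00001001.10010010.00011011
Mask: 11111111.11111111.11111100.00000000
AND operation:
Net:  00100011.00001001.10010000.00000000
Network: 35.9.144.0/22


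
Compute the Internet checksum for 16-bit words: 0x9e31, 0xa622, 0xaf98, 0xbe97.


Sum all words (with carry folding):
+ 0x9e31 = 0x9e31
+ 0xa622 = 0x4454
+ 0xaf98 = 0xf3ec
+ 0xbe97 = 0xb284
One's complement: ~0xb284
Checksum = 0x4d7b


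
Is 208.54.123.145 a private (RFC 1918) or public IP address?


RFC 1918 private ranges:
  10.0.0.0/8 (10.0.0.0 - 10.255.255.255)
  172.16.0.0/12 (172.16.0.0 - 172.31.255.255)
  192.168.0.0/16 (192.168.0.0 - 192.168.255.255)
Public (not in any RFC 1918 range)


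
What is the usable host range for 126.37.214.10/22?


Network: 126.37.212.0
Broadcast: 126.37.215.255
First usable = network + 1
Last usable = broadcast - 1
Range: 126.37.212.1 to 126.37.215.254


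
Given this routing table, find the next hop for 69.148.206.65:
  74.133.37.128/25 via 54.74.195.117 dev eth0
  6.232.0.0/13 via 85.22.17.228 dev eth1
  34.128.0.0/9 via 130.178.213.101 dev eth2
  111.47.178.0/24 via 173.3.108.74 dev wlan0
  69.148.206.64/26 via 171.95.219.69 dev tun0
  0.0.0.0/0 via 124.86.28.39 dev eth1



Longest prefix match for 69.148.206.65:
  /25 74.133.37.128: no
  /13 6.232.0.0: no
  /9 34.128.0.0: no
  /24 111.47.178.0: no
  /26 69.148.206.64: MATCH
  /0 0.0.0.0: MATCH
Selected: next-hop 171.95.219.69 via tun0 (matched /26)


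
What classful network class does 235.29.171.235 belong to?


First octet: 235
Binary: 11101011
1110xxxx -> Class D (224-239)
Class D (multicast), default mask N/A


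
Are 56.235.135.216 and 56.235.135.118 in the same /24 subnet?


Mask: 255.255.255.0
56.235.135.216 AND mask = 56.235.135.0
56.235.135.118 AND mask = 56.235.135.0
Yes, same subnet (56.235.135.0)


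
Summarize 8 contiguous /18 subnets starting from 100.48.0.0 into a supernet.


Original prefix: /18
Number of subnets: 8 = 2^3
New prefix = 18 - 3 = 15
Supernet: 100.48.0.0/15


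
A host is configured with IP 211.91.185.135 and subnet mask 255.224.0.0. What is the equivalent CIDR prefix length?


Binary: 11111111.11100000.00000000.00000000
Count leading 1s
Prefix: /11


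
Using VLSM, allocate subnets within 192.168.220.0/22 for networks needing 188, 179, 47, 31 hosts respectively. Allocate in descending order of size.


188 hosts -> /24 (254 usable): 192.168.220.0/24
179 hosts -> /24 (254 usable): 192.168.221.0/24
47 hosts -> /26 (62 usable): 192.168.222.0/26
31 hosts -> /26 (62 usable): 192.168.222.64/26
Allocation: 192.168.220.0/24 (188 hosts, 254 usable); 192.168.221.0/24 (179 hosts, 254 usable); 192.168.222.0/26 (47 hosts, 62 usable); 192.168.222.64/26 (31 hosts, 62 usable)


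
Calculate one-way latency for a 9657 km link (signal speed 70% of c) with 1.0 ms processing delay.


Speed = 0.7 * 3e5 km/s = 210000 km/s
Propagation delay = 9657 / 210000 = 0.046 s = 45.9857 ms
Processing delay = 1.0 ms
Total one-way latency = 46.9857 ms


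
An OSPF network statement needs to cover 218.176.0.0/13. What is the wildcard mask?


Subnet mask: 255.248.0.0
Wildcard = 255.255.255.255 - subnet mask
255 - 255 = 0
255 - 248 = 7
255 - 0 = 255
255 - 0 = 255
Wildcard: 0.7.255.255


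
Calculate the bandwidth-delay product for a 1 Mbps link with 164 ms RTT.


BDP = bandwidth * RTT
= 1 Mbps * 164 ms
= 1 * 1e6 * 164 / 1000 bits
= 164000 bits
= 20500 bytes
= 20.0195 KB
BDP = 164000 bits (20500 bytes)


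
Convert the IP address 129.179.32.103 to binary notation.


129 = 10000001
179 = 10110011
32 = 00100000
103 = 01100111
Binary: 10000001.10110011.00100000.01100111


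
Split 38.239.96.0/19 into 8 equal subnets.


New prefix = 19 + 3 = 22
Each subnet has 1024 addresses
  38.239.96.0/22
  38.239.100.0/22
  38.239.104.0/22
  38.239.108.0/22
  38.239.112.0/22
  38.239.116.0/22
  38.239.120.0/22
  38.239.124.0/22
Subnets: 38.239.96.0/22, 38.239.100.0/22, 38.239.104.0/22, 38.239.108.0/22, 38.239.112.0/22, 38.239.116.0/22, 38.239.120.0/22, 38.239.124.0/22


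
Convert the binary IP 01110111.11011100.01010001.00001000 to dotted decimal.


01110111 = 119
11011100 = 220
01010001 = 81
00001000 = 8
IP: 119.220.81.8


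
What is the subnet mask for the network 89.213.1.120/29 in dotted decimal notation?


/29 means 29 network bits, 3 host bits
Binary: 11111111111111111111111111111000
Mask: 255.255.255.248


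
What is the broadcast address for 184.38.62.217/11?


Network: 184.32.0.0/11
Host bits = 21
Set all host bits to 1:
Broadcast: 184.63.255.255


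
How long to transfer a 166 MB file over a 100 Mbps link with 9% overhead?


Effective throughput = 100 * (1 - 9/100) = 91 Mbps
File size in Mb = 166 * 8 = 1328 Mb
Time = 1328 / 91
Time = 14.5934 seconds


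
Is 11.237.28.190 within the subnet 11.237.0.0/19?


Subnet network: 11.237.0.0
Test IP AND mask: 11.237.0.0
Yes, 11.237.28.190 is in 11.237.0.0/19


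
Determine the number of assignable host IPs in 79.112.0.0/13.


Host bits = 32 - 13 = 19
Total addresses = 2^19 = 524288
Usable = total - 2 (network and broadcast)
Usable hosts: 524286


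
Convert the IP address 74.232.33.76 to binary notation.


74 = 01001010
232 = 11101000
33 = 00100001
76 = 01001100
Binary: 01001010.11101000.00100001.01001100


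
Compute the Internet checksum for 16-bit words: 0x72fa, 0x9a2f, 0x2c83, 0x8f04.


Sum all words (with carry folding):
+ 0x72fa = 0x72fa
+ 0x9a2f = 0x0d2a
+ 0x2c83 = 0x39ad
+ 0x8f04 = 0xc8b1
One's complement: ~0xc8b1
Checksum = 0x374e


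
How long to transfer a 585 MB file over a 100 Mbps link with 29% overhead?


Effective throughput = 100 * (1 - 29/100) = 71 Mbps
File size in Mb = 585 * 8 = 4680 Mb
Time = 4680 / 71
Time = 65.9155 seconds


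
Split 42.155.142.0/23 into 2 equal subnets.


New prefix = 23 + 1 = 24
Each subnet has 256 addresses
  42.155.142.0/24
  42.155.143.0/24
Subnets: 42.155.142.0/24, 42.155.143.0/24


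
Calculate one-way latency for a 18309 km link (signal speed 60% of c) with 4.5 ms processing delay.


Speed = 0.6 * 3e5 km/s = 180000 km/s
Propagation delay = 18309 / 180000 = 0.1017 s = 101.7167 ms
Processing delay = 4.5 ms
Total one-way latency = 106.2167 ms


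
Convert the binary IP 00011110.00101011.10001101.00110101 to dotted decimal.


00011110 = 30
00101011 = 43
10001101 = 141
00110101 = 53
IP: 30.43.141.53


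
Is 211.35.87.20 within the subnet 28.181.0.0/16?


Subnet network: 28.181.0.0
Test IP AND mask: 211.35.0.0
No, 211.35.87.20 is not in 28.181.0.0/16


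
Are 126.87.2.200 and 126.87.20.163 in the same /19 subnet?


Mask: 255.255.224.0
126.87.2.200 AND mask = 126.87.0.0
126.87.20.163 AND mask = 126.87.0.0
Yes, same subnet (126.87.0.0)


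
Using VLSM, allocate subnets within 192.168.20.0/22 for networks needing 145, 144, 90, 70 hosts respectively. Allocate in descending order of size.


145 hosts -> /24 (254 usable): 192.168.20.0/24
144 hosts -> /24 (254 usable): 192.168.21.0/24
90 hosts -> /25 (126 usable): 192.168.22.0/25
70 hosts -> /25 (126 usable): 192.168.22.128/25
Allocation: 192.168.20.0/24 (145 hosts, 254 usable); 192.168.21.0/24 (144 hosts, 254 usable); 192.168.22.0/25 (90 hosts, 126 usable); 192.168.22.128/25 (70 hosts, 126 usable)


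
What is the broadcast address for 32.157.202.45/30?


Network: 32.157.202.44/30
Host bits = 2
Set all host bits to 1:
Broadcast: 32.157.202.47


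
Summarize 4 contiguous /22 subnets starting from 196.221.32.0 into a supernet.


Original prefix: /22
Number of subnets: 4 = 2^2
New prefix = 22 - 2 = 20
Supernet: 196.221.32.0/20


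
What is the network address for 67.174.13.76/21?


IP:   01000011.10101110.00001101.01001100
Mask: 11111111.11111111.11111000.00000000
AND operation:
Net:  01000011.10101110.00001000.00000000
Network: 67.174.8.0/21


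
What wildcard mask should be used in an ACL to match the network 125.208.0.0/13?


Subnet mask: 255.248.0.0
Wildcard = 255.255.255.255 - subnet mask
255 - 255 = 0
255 - 248 = 7
255 - 0 = 255
255 - 0 = 255
Wildcard: 0.7.255.255


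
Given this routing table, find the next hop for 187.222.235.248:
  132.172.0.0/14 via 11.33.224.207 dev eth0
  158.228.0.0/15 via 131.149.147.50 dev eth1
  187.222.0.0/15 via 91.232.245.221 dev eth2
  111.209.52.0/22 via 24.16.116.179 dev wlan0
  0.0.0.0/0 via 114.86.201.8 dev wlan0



Longest prefix match for 187.222.235.248:
  /14 132.172.0.0: no
  /15 158.228.0.0: no
  /15 187.222.0.0: MATCH
  /22 111.209.52.0: no
  /0 0.0.0.0: MATCH
Selected: next-hop 91.232.245.221 via eth2 (matched /15)


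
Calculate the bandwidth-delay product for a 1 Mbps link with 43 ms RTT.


BDP = bandwidth * RTT
= 1 Mbps * 43 ms
= 1 * 1e6 * 43 / 1000 bits
= 43000 bits
= 5375 bytes
= 5.249 KB
BDP = 43000 bits (5375 bytes)


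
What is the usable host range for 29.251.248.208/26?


Network: 29.251.248.192
Broadcast: 29.251.248.255
First usable = network + 1
Last usable = broadcast - 1
Range: 29.251.248.193 to 29.251.248.254


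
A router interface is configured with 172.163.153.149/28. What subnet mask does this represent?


/28 means 28 network bits, 4 host bits
Binary: 11111111111111111111111111110000
Mask: 255.255.255.240


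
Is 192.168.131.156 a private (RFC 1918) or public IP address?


RFC 1918 private ranges:
  10.0.0.0/8 (10.0.0.0 - 10.255.255.255)
  172.16.0.0/12 (172.16.0.0 - 172.31.255.255)
  192.168.0.0/16 (192.168.0.0 - 192.168.255.255)
Private (in 192.168.0.0/16)


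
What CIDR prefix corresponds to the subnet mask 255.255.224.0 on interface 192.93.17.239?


Binary: 11111111.11111111.11100000.00000000
Count leading 1s
Prefix: /19
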